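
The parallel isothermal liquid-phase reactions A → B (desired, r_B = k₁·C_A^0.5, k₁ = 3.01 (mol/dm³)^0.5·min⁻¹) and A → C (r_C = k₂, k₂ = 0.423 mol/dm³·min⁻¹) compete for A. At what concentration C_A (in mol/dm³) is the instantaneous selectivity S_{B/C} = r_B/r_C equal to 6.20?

S_{B/C} = (k₁/k₂)·C_A^0.5 ⇒ C_A = (S·k₂/k₁)^(2).
= (6.20×0.423/3.01)^(2) = (0.8713)^(2) = 0.759 mol/dm³.

0.759 mol/dm³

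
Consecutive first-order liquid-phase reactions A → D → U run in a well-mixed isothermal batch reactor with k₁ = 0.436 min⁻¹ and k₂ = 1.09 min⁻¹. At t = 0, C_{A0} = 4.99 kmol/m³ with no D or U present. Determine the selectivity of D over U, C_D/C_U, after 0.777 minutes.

1.93

Solving the coupled first-order balances gives C_D(t) = [k₁/(k₂−k₁)]·C_{A0}·(e^(−k₁t) − e^(−k₂t)).
e^(−k₁t) = e^(−0.436×0.777) = e^(−0.3388) = 0.7126; e^(−k₂t) = e^(−0.8469) = 0.4287.
C_D = 0.436×4.99/(1.09−0.436) × (0.7126−0.4287) = 3.327×0.2839 = 0.9445 kmol/m³.
C_A = C_{A0}e^(−k₁t) = 3.556 kmol/m³, so C_U = C_{A0}−C_A−C_D = 0.4894 kmol/m³; C_D/C_U = 1.93.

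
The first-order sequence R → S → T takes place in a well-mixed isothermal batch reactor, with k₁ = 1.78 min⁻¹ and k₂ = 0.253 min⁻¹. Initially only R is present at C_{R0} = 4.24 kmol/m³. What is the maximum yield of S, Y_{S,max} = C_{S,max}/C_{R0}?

At the optimum, C_{S,max}/C_{R0} = (k₁/k₂)^[k₂/(k₂−k₁)].
= (1.78/0.253)^(0.253/(0.253−1.78)) = (7.036)^(-0.1657) = 0.7238.

0.724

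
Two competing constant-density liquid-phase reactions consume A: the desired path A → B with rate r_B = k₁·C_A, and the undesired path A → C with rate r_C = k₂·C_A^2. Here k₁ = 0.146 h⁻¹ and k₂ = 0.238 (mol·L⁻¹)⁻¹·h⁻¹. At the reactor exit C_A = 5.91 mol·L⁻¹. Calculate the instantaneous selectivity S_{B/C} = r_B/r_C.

S_{B/C} = r_B/r_C = (k₁·C_A)/(k₂·C_A^2) = (k₁/k₂)·C_A⁻¹.
= (0.146×5.910) / (0.238×5.910^2) = 0.8629/8.313 = 0.104.

0.104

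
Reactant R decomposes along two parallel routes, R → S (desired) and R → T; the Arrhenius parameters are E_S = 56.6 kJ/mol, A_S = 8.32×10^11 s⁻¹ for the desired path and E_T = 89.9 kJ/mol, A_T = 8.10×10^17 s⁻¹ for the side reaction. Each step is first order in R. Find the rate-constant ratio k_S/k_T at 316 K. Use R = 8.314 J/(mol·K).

Since both paths have the same order in R, the concentration cancels and S_{S/T} = k_S/k_T = (A_S/A_T)·exp[(E_T−E_S)/(RT)].
(E_T−E_S)/(RT) = (89.9−56.6)×10³/(8.314×316) = 33300/2627 = 12.67.
k_S/k_T = (8.32×10^11/8.10×10^17)·exp(12.67) = 1.027×10^-6 × 3.196×10^5 = 0.328.

0.328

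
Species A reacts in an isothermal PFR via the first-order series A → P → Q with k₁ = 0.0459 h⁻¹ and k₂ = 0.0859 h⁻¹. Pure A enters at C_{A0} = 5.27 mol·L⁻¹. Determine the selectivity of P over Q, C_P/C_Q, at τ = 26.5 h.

The intermediate concentration in a first-order A→B→C sequence is C_P = k₁C_{A0}(e^(−k₁τ) − e^(−k₂τ))/(k₂−k₁).
e^(−k₁τ) = e^(−0.0459×26.5) = e^(−1.216) = 0.2963; e^(−k₂τ) = e^(−2.276) = 0.1027.
C_P = 0.0459×5.27/(0.0859−0.0459) × (0.2963−0.1027) = 6.047×0.1937 = 1.171 mol·L⁻¹.
C_A = C_{A0}e^(−k₁τ) = 1.562 mol·L⁻¹, so C_Q = C_{A0}−C_A−C_P = 2.537 mol·L⁻¹; C_P/C_Q = 0.462.

0.462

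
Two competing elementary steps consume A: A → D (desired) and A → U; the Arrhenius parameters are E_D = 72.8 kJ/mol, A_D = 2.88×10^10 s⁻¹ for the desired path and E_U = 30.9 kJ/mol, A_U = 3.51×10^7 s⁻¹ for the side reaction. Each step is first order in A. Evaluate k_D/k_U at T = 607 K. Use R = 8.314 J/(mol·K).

0.203

Since both paths have the same order in A, the concentration cancels and S_{D/U} = k_D/k_U = (A_D/A_U)·exp[(E_U−E_D)/(RT)].
(E_U−E_D)/(RT) = (30.9−72.8)×10³/(8.314×607) = -41900/5047 = -8.303.
k_D/k_U = (2.88×10^10/3.51×10^7)·exp(-8.303) = 820.5 × 2.479×10^-4 = 0.203.
Since E_D > E_U, raising the temperature improves selectivity toward D.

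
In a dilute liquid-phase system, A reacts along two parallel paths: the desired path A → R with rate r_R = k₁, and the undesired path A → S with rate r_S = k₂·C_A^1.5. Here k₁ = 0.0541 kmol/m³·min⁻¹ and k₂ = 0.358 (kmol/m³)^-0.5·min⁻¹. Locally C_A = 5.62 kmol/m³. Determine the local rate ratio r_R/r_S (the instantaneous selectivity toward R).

S_{R/S} = r_R/r_S = (k₁)/(k₂·C_A^1.5) = (k₁/k₂)·C_A^-1.5.
= (0.0541) / (0.358×5.620^1.5) = 0.05410/4.770 = 0.0113.
The undesired path is higher order in A, so low C_A (CSTR or dilute feed) favours R.

0.0113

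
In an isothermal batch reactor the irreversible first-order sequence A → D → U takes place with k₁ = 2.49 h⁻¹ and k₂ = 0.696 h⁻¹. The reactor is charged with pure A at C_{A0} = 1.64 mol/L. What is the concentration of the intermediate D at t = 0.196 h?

0.589 mol/L

For first-order series with pure A initially, C_D(t) = k₁C_{A0}/(k₂−k₁)·(e^(−k₁t) − e^(−k₂t)).
e^(−k₁t) = e^(−2.49×0.196) = e^(−0.4880) = 0.6138; e^(−k₂t) = e^(−0.1364) = 0.8725.
C_D = 2.49×1.64/(0.696−2.49) × (0.6138−0.8725) = (-2.276)×(-0.2587) = 0.5888 mol/L.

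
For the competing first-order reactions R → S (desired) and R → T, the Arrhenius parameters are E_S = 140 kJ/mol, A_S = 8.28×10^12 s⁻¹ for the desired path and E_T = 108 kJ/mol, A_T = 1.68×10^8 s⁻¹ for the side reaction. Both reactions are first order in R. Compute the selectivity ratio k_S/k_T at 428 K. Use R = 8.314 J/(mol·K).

6.13

Since both paths have the same order in R, the concentration cancels and S_{S/T} = k_S/k_T = (A_S/A_T)·exp[(E_T−E_S)/(RT)].
(E_T−E_S)/(RT) = (108−140)×10³/(8.314×428) = -32000/3558 = -8.993.
k_S/k_T = (8.28×10^12/1.68×10^8)·exp(-8.993) = 49286 × 1.243×10^-4 = 6.13.
Since E_S > E_T, raising the temperature improves selectivity toward S.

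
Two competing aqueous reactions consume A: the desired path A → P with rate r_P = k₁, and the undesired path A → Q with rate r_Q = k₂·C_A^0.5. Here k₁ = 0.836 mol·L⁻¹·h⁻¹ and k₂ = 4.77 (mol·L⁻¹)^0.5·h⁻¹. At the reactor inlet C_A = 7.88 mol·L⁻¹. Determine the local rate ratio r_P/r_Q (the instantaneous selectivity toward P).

0.0624

S_{P/Q} = r_P/r_Q = (k₁)/(k₂·C_A^0.5) = (k₁/k₂)·C_A^-0.5.
= (0.836) / (4.77×7.880^0.5) = 0.8360/13.39 = 0.0624.
The undesired path is higher order in A, so low C_A (CSTR or dilute feed) favours P.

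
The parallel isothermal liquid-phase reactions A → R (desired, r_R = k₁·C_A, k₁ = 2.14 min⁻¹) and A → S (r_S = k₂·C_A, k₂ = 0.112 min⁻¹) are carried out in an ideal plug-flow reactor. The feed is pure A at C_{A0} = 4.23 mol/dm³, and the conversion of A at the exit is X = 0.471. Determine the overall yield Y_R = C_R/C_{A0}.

C_A = C_{A0}(1−X) = 2.238 mol/dm³.
Both paths are first order in A, so the instantaneous fraction to R is constant: dC_R/d(−C_A) = k₁/(k₁+k₂) = 0.9503.
C_R = 0.9503·(C_{A0}−C_A) = 0.9503×1.992 = 1.89 mol/dm³.
Y_R = C_R/C_{A0} = 1.893/4.23 = 0.448.

0.448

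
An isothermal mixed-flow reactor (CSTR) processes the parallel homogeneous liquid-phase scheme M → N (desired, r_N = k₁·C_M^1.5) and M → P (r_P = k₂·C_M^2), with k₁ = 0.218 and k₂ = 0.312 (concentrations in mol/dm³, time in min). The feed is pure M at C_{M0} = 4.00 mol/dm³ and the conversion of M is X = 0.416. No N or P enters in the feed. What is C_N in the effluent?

0.522 mol/dm³

Exit C_M = C_{M0}(1−X) = 4.00×0.584 = 2.336 mol/dm³.
In a CSTR the entire volume is at exit conditions, so r_N = 0.218×2.336^1.5 = 0.7783 and r_P = 0.312×2.336^2 = 1.703.
Fraction of consumed M going to N: r_N/(r_N+r_P) = 0.3137.
C_N = 0.3137·C_{M0}·X = 0.3137×4.00×0.416 = 0.522 mol/dm³.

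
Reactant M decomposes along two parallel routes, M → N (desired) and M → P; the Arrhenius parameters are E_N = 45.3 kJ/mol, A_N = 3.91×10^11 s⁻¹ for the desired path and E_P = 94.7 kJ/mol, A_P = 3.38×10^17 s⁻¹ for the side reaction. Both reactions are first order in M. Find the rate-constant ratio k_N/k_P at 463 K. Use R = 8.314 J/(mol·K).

0.433

With equal orders, S_{N/P} = k_N/k_P = (A_N/A_P)·exp[(E_P−E_N)/(RT)].
(E_P−E_N)/(RT) = (94.7−45.3)×10³/(8.314×463) = 49400/3849 = 12.83.
k_N/k_P = (3.91×10^11/3.38×10^17)·exp(12.83) = 1.157×10^-6 × 3.745×10^5 = 0.433.
Since E_N < E_P, lowering the temperature improves selectivity toward N.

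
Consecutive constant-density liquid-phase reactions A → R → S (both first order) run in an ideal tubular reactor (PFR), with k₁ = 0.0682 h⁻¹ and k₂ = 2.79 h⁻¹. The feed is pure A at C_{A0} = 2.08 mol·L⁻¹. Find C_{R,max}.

0.0463 mol·L⁻¹

At the optimum, C_{R,max}/C_{A0} = (k₁/k₂)^[k₂/(k₂−k₁)].
= (0.0682/2.79)^(2.79/(2.79−0.0682)) = (0.02444)^(1.025) = 0.02227.
C_{R,max} = 0.02227×2.08 = 0.0463 mol·L⁻¹.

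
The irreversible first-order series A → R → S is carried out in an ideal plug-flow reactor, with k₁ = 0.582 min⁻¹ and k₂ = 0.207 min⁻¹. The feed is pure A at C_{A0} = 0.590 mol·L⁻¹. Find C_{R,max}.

For a first-order series the maximum intermediate yield is C_{R,max}/C_{A0} = (k₁/k₂)^[k₂/(k₂−k₁)].
= (0.582/0.207)^(0.207/(0.207−0.582)) = (2.812)^(-0.5520) = 0.5652.
C_{R,max} = 0.5652×0.590 = 0.333 mol·L⁻¹.

0.333 mol·L⁻¹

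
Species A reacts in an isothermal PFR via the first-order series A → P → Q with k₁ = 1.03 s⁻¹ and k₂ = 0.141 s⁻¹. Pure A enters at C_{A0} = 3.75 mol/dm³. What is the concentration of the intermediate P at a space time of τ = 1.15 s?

For first-order series with pure A initially, C_P(τ) = k₁C_{A0}/(k₂−k₁)·(e^(−k₁τ) − e^(−k₂τ)).
e^(−k₁τ) = e^(−1.03×1.15) = e^(−1.184) = 0.3059; e^(−k₂τ) = e^(−0.1621) = 0.8503.
C_P = 1.03×3.75/(0.141−1.03) × (0.3059−0.8503) = (-4.345)×(-0.5444) = 2.365 mol/dm³.

2.37 mol/dm³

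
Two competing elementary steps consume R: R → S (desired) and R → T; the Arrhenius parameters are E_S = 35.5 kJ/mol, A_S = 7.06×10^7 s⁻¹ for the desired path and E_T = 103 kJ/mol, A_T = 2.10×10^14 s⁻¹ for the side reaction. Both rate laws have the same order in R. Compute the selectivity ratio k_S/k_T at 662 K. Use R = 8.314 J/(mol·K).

k_S/k_T = (A_S/A_T)·exp[−(E_S−E_T)/(RT)] = (A_S/A_T)·exp[(E_T−E_S)/(RT)].
(E_T−E_S)/(RT) = (103−35.5)×10³/(8.314×662) = 67500/5504 = 12.26.
k_S/k_T = (7.06×10^7/2.10×10^14)·exp(12.26) = 3.362×10^-7 × 2.119×10^5 = 0.0713.

0.0713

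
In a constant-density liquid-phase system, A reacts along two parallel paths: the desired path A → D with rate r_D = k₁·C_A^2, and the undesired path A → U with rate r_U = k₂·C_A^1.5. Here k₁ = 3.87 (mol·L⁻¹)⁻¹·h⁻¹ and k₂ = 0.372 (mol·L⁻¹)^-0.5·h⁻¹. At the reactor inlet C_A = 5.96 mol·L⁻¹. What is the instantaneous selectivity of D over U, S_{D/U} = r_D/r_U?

25.4

S_{D/U} = r_D/r_U = (k₁·C_A^2)/(k₂·C_A^1.5) = (k₁/k₂)·C_A^0.5.
= (3.87×5.960^2) / (0.372×5.960^1.5) = 137.5/5.413 = 25.4.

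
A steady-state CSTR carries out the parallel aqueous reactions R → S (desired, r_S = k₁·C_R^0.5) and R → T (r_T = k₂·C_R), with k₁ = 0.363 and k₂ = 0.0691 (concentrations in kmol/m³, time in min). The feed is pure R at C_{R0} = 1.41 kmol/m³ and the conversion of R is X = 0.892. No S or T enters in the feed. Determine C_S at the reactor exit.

Exit C_R = C_{R0}(1−X) = 1.41×0.108 = 0.1523 kmol/m³.
A CSTR operates uniformly at the exit composition, giving r_S = 0.1417 and r_T = 0.01052 (each k·C_R^n at C_R = 0.1523).
Fraction of consumed R going to S: r_S/(r_S+r_T) = 0.9309.
C_S = 0.9309·C_{R0}·X = 0.9309×1.41×0.892 = 1.17 kmol/m³.

1.17 kmol/m³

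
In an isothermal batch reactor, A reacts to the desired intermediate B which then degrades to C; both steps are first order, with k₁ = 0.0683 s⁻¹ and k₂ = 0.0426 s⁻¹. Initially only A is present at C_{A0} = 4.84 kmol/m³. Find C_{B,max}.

2.21 kmol/m³

Evaluating C_B at t_opt = ln(k₂/k₁)/(k₂−k₁) gives C_{B,max}/C_{A0} = (k₁/k₂)^[k₂/(k₂−k₁)].
= (0.0683/0.0426)^(0.0426/(0.0426−0.0683)) = (1.603)^(-1.658) = 0.4573.
C_{B,max} = 0.4573×4.84 = 2.21 kmol/m³.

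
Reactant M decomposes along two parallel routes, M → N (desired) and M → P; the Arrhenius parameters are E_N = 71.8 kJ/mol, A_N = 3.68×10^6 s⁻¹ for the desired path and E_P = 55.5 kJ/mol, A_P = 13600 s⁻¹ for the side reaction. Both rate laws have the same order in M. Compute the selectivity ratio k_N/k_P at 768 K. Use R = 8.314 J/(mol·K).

Since both paths have the same order in M, the concentration cancels and S_{N/P} = k_N/k_P = (A_N/A_P)·exp[(E_P−E_N)/(RT)].
(E_P−E_N)/(RT) = (55.5−71.8)×10³/(8.314×768) = -16300/6385 = -2.553.
k_N/k_P = (3.68×10^6/13600)·exp(-2.553) = 270.6 × 0.07786 = 21.1.

21.1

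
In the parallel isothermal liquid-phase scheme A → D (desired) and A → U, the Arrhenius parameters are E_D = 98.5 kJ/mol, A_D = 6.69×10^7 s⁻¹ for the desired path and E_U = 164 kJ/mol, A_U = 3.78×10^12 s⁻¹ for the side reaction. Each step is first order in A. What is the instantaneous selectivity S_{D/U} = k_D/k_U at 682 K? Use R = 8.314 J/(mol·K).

1.84

With equal orders, S_{D/U} = k_D/k_U = (A_D/A_U)·exp[(E_U−E_D)/(RT)].
(E_U−E_D)/(RT) = (164−98.5)×10³/(8.314×682) = 65500/5670 = 11.55.
k_D/k_U = (6.69×10^7/3.78×10^12)·exp(11.55) = 1.770×10^-5 × 1.040×10^5 = 1.84.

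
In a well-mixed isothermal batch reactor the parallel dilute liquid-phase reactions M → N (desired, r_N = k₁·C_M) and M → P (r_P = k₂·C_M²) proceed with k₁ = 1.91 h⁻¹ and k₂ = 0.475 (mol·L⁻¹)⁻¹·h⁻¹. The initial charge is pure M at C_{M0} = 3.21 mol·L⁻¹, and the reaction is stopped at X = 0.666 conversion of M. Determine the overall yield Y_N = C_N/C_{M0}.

C_M = C_{M0}(1−X) = 1.072 mol·L⁻¹.
Along a PFR/batch, dC_N/dC_M = −r_N/(r_N+r_P) = −k₁/(k₁+k₂·C_M).
Integrating from C_{M0} to C_M: C_N = (1.91/0.475)·ln[(1.91+0.475·3.21)/(1.91+0.475·1.07)] = 4.021·ln(3.435/2.419) = 1.409 mol·L⁻¹.
Y_N = C_N/C_{M0} = 1.409/3.21 = 0.439.

0.439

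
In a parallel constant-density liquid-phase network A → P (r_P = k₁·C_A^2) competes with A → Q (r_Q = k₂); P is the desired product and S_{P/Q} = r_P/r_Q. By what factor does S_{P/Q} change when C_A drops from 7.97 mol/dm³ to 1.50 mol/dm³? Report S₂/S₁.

S_{P/Q} = (k₁/k₂)·C_A^2, so S₂/S₁ = (C_{A,2}/C_{A,1})^2.
= (1.50/7.97)^2 = (0.1882)^2 = 0.0354.
Selectivity toward P falls as C_A falls — high-concentration operation is favoured.

0.0354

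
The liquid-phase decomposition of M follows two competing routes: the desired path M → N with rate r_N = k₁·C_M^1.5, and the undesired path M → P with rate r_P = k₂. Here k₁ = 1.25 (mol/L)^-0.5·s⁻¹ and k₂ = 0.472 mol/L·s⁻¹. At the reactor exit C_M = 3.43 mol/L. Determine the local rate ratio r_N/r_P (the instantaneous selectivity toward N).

S_{N/P} = r_N/r_P = (k₁·C_M^1.5)/(k₂) = (k₁/k₂)·C_M^1.5.
= (1.25×3.430^1.5) / (0.472) = 7.941/0.4720 = 16.8.
Since the desired path is higher order in M, keeping C_M high (PFR or concentrated feed) favours N.

16.8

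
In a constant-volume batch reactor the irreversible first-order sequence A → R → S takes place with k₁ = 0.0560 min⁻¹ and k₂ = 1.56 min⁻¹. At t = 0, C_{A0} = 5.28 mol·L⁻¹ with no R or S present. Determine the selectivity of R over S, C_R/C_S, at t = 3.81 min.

For first-order series with pure A initially, C_R(t) = k₁C_{A0}/(k₂−k₁)·(e^(−k₁t) − e^(−k₂t)).
e^(−k₁t) = e^(−0.0560×3.81) = e^(−0.2134) = 0.8079; e^(−k₂t) = e^(−5.944) = 0.002623.
C_R = 0.0560×5.28/(1.56−0.0560) × (0.8079−0.002623) = 0.1966×0.8052 = 0.1583 mol·L⁻¹.
C_A = C_{A0}e^(−k₁t) = 4.266 mol·L⁻¹, so C_S = C_{A0}−C_A−C_R = 0.8562 mol·L⁻¹; C_R/C_S = 0.185.

0.185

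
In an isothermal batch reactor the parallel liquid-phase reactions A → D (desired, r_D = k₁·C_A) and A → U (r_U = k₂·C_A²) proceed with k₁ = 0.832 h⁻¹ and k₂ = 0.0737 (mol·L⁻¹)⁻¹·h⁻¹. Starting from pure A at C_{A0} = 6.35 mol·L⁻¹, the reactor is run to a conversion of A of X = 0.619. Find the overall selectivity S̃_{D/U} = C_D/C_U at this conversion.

C_A = C_{A0}(1−X) = 2.419 mol·L⁻¹.
Along a PFR/batch, dC_D/dC_A = −r_D/(r_D+r_U) = −k₁/(k₁+k₂·C_A).
Integrating from C_{A0} to C_A: C_D = (0.832/0.0737)·ln[(0.832+0.0737·6.35)/(0.832+0.0737·2.42)] = 11.29·ln(1.300/1.010) = 2.846 mol·L⁻¹.
C_U = (C_{A0}−C_A)−C_D = 1.085 mol·L⁻¹; S̃_{D/U} = 2.846/1.085 = 2.62.

2.62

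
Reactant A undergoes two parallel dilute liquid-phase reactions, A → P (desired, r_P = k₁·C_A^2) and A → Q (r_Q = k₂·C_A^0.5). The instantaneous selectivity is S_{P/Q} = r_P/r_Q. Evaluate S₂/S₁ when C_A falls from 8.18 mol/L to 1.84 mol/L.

0.107

S_{P/Q} = (k₁/k₂)·C_A^1.5, so S₂/S₁ = (C_{A,2}/C_{A,1})^1.5.
= (1.84/8.18)^1.5 = (0.2249)^1.5 = 0.107.
Selectivity toward P falls as C_A falls — high-concentration operation is favoured.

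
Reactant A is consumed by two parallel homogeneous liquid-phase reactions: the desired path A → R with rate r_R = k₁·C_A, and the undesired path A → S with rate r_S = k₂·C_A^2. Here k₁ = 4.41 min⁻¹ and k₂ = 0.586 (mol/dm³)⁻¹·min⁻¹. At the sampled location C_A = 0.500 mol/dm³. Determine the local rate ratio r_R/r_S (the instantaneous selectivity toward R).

15.1

S_{R/S} = r_R/r_S = (k₁·C_A)/(k₂·C_A^2) = (k₁/k₂)·C_A⁻¹.
= (4.41×0.5000) / (0.586×0.5000^2) = 2.205/0.1465 = 15.1.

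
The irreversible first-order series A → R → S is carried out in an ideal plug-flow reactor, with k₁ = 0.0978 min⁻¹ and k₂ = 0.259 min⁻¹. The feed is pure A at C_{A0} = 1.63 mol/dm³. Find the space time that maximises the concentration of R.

6.04 min

For first-order series the maximum of C_R occurs at τ_opt = ln(k₂/k₁)/(k₂−k₁).
= ln(0.259/0.0978)/(0.259−0.0978) = ln(2.648)/0.1612 = 0.9739/0.1612 = 6.04 min.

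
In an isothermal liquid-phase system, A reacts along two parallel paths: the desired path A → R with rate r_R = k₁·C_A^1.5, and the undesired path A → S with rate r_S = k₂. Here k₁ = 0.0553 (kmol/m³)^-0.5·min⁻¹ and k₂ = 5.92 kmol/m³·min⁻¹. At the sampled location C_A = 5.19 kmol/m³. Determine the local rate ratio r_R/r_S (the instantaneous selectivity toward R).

S_{R/S} = r_R/r_S = (k₁·C_A^1.5)/(k₂) = (k₁/k₂)·C_A^1.5.
= (0.0553×5.190^1.5) / (5.92) = 0.6538/5.920 = 0.110.
Since the desired path is higher order in A, keeping C_A high (PFR or concentrated feed) favours R.

0.110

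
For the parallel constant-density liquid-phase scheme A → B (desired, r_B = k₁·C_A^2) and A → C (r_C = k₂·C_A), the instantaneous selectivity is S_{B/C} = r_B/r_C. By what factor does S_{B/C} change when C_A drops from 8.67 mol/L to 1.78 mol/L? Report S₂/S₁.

S_{B/C} = (k₁/k₂)·C_A, so S₂/S₁ = (C_{A,2}/C_{A,1}).
= 1.78/8.67 = 0.205.
Selectivity toward B falls as C_A falls — high-concentration operation is favoured.

0.205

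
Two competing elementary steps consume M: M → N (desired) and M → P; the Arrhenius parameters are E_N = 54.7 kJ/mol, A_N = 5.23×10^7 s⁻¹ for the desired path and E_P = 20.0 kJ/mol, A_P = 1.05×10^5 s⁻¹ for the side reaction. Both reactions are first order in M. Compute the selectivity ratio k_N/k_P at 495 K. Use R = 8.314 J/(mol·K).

k_N/k_P = (A_N/A_P)·exp[−(E_N−E_P)/(RT)] = (A_N/A_P)·exp[(E_P−E_N)/(RT)].
(E_P−E_N)/(RT) = (20.0−54.7)×10³/(8.314×495) = -34700/4115 = -8.432.
k_N/k_P = (5.23×10^7/1.05×10^5)·exp(-8.432) = 498.1 × 2.179×10^-4 = 0.109.

0.109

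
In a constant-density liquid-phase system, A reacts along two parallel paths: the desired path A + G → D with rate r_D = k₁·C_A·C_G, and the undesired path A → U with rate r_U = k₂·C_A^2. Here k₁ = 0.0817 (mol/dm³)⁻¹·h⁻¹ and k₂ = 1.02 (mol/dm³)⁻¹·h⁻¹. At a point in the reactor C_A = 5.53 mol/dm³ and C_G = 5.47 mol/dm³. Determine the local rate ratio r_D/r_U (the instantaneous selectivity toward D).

S_{D/U} = r_D/r_U = (k₁·C_A·C_G)/(k₂·C_A^2) = (k₁/k₂)·C_A⁻¹·C_G.
= (0.0817×5.530×5.470) / (1.02×5.530^2) = 2.471/31.19 = 0.0792.

0.0792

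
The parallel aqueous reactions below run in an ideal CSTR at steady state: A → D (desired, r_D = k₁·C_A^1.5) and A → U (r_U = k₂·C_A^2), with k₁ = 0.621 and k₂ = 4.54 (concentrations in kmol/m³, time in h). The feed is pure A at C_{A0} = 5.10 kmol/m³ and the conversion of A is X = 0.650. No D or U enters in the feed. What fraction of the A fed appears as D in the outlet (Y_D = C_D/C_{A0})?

Exit C_A = C_{A0}(1−X) = 5.10×0.350 = 1.785 kmol/m³.
Rates in a CSTR are evaluated at the outlet concentration: r_D = 0.621×1.785^1.5 = 1.481, r_U = 4.54×1.785^2 = 14.47.
Fraction of consumed A going to D: r_D/(r_D+r_U) = 0.09287.
C_D = 0.09287·C_{A0}·X = 0.09287×5.10×0.650 = 0.308 kmol/m³; Y_D = C_D/C_{A0} = 0.0604.

0.0604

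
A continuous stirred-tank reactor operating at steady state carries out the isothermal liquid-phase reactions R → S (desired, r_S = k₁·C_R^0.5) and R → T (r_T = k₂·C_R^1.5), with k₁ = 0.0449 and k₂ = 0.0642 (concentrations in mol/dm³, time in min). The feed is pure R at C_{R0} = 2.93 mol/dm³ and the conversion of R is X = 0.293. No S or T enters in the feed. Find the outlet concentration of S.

Exit C_R = C_{R0}(1−X) = 2.93×0.707 = 2.072 mol/dm³.
A CSTR operates uniformly at the exit composition, giving r_S = 0.06462 and r_T = 0.1914 (each k·C_R^n at C_R = 2.072).
Fraction of consumed R going to S: r_S/(r_S+r_T) = 0.2524.
C_S = 0.2524·C_{R0}·X = 0.2524×2.93×0.293 = 0.217 mol/dm³.

0.217 mol/dm³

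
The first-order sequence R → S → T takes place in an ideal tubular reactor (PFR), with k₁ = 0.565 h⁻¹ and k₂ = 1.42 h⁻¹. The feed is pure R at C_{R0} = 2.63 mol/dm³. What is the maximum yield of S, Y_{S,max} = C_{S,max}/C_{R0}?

0.216

For a first-order series the maximum intermediate yield is C_{S,max}/C_{R0} = (k₁/k₂)^[k₂/(k₂−k₁)].
= (0.565/1.42)^(1.42/(1.42−0.565)) = (0.3979)^(1.661) = 0.2164.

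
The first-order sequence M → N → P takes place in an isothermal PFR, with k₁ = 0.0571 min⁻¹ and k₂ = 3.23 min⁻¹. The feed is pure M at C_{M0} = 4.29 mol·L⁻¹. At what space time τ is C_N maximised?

Setting dC_N/dτ = 0 gives τ_opt = ln(k₂/k₁)/(k₂−k₁).
= ln(3.23/0.0571)/(3.23−0.0571) = ln(56.57)/3.173 = 4.035/3.173 = 1.27 min.

1.27 min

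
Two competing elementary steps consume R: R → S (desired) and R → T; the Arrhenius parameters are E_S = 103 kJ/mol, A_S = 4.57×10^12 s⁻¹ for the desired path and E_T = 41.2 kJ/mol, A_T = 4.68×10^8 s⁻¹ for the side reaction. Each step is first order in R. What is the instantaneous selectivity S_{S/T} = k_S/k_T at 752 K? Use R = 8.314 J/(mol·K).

0.498

Since both paths have the same order in R, the concentration cancels and S_{S/T} = k_S/k_T = (A_S/A_T)·exp[(E_T−E_S)/(RT)].
(E_T−E_S)/(RT) = (41.2−103)×10³/(8.314×752) = -61800/6252 = -9.885.
k_S/k_T = (4.57×10^12/4.68×10^8)·exp(-9.885) = 9765 × 5.095×10^-5 = 0.498.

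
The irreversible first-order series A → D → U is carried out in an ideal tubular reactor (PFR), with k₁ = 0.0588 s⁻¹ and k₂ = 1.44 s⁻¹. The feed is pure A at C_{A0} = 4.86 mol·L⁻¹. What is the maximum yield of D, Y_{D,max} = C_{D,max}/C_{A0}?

For a first-order series the maximum intermediate yield is C_{D,max}/C_{A0} = (k₁/k₂)^[k₂/(k₂−k₁)].
= (0.0588/1.44)^(1.44/(1.44−0.0588)) = (0.04083)^(1.043) = 0.03564.

0.0356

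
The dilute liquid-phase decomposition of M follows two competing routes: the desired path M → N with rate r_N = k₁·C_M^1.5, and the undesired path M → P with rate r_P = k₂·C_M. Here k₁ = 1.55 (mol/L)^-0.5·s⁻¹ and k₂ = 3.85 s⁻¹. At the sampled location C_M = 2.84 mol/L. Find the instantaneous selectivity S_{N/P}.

0.678

S_{N/P} = r_N/r_P = (k₁·C_M^1.5)/(k₂·C_M) = (k₁/k₂)·C_M^0.5.
= (1.55×2.840^1.5) / (3.85×2.840) = 7.418/10.93 = 0.678.
Since the desired path is higher order in M, keeping C_M high (PFR or concentrated feed) favours N.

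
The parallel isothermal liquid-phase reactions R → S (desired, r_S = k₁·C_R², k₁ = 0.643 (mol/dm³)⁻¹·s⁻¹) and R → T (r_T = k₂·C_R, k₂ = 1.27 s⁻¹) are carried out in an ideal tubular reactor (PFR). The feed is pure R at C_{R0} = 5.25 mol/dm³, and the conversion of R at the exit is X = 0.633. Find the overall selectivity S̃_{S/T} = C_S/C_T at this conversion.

1.73

C_R = C_{R0}(1−X) = 1.927 mol/dm³.
Along a PFR/batch, dC_T/dC_R = −r_T/(r_S+r_T) = −k₂/(k₂+k₁·C_R).
Integrating from C_{R0} to C_R: C_T = (1.27/0.643)·ln[(1.27+0.643·5.25)/(1.27+0.643·1.93)] = 1.975·ln(4.646/2.509) = 1.217 mol/dm³.
Then C_S = (C_{R0}−C_R) − C_T = 3.323 − 1.217 = 2.106 mol/dm³.
S̃_{S/T} = C_S/C_T = 2.106/1.217 = 1.73.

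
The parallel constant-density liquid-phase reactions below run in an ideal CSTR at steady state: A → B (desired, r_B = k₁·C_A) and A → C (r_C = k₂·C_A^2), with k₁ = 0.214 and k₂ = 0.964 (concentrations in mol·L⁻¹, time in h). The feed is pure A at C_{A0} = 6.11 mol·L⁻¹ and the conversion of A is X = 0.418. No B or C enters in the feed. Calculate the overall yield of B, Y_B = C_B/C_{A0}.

Exit C_A = C_{A0}(1−X) = 6.11×0.582 = 3.556 mol·L⁻¹.
A CSTR operates uniformly at the exit composition, giving r_B = 0.7610 and r_C = 12.19 (each k·C_A^n at C_A = 3.556).
Fraction of consumed A going to B: r_B/(r_B+r_C) = 0.05876.
C_B = 0.05876·C_{A0}·X = 0.05876×6.11×0.418 = 0.150 mol·L⁻¹; Y_B = C_B/C_{A0} = 0.0246.

0.0246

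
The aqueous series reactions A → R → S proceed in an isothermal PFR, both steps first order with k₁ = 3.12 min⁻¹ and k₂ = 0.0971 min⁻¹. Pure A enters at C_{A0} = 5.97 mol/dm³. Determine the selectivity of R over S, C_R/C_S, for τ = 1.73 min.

The intermediate concentration in a first-order A→B→C sequence is C_R = k₁C_{A0}(e^(−k₁τ) − e^(−k₂τ))/(k₂−k₁).
e^(−k₁τ) = e^(−3.12×1.73) = e^(−5.398) = 0.004527; e^(−k₂τ) = e^(−0.1680) = 0.8454.
C_R = 3.12×5.97/(0.0971−3.12) × (0.004527−0.8454) = (-6.162)×(-0.8408) = 5.181 mol/dm³.
C_A = C_{A0}e^(−k₁τ) = 0.02703 mol/dm³, so C_S = C_{A0}−C_A−C_R = 0.7619 mol/dm³; C_R/C_S = 6.80.

6.80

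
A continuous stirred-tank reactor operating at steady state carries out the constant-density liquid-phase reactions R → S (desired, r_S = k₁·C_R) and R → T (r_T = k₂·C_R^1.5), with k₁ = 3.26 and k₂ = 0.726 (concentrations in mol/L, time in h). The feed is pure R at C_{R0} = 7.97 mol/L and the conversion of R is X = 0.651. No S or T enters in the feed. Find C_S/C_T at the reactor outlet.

Exit C_R = C_{R0}(1−X) = 7.97×0.349 = 2.782 mol/L.
Rates in a CSTR are evaluated at the outlet concentration: r_S = 3.26×2.782 = 9.068, r_T = 0.726×2.782^1.5 = 3.368.
Overall selectivity = C_S/C_T = r_Sτ/(r_Tτ) = r_S/r_T = 2.69.

2.69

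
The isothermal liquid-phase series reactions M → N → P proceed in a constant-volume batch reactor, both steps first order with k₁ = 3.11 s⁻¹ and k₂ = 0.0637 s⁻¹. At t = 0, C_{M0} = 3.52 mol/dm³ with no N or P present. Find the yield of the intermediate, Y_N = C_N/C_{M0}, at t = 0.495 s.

For first-order series with pure M initially, C_N(t) = k₁C_{M0}/(k₂−k₁)·(e^(−k₁t) − e^(−k₂t)).
e^(−k₁t) = e^(−3.11×0.495) = e^(−1.539) = 0.2145; e^(−k₂t) = e^(−0.03153) = 0.9690.
C_N = 3.11×3.52/(0.0637−3.11) × (0.2145−0.9690) = (-3.594)×(-0.7545) = 2.711 mol/dm³.
Y_N = C_N/C_{M0} = 2.711/3.52 = 0.770.

0.770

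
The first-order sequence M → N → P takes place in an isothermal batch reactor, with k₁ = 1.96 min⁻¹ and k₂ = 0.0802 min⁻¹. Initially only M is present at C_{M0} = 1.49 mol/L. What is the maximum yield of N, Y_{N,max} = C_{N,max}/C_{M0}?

0.873

Evaluating C_N at t_opt = ln(k₂/k₁)/(k₂−k₁) gives C_{N,max}/C_{M0} = (k₁/k₂)^[k₂/(k₂−k₁)].
= (1.96/0.0802)^(0.0802/(0.0802−1.96)) = (24.44)^(-0.04266) = 0.8725.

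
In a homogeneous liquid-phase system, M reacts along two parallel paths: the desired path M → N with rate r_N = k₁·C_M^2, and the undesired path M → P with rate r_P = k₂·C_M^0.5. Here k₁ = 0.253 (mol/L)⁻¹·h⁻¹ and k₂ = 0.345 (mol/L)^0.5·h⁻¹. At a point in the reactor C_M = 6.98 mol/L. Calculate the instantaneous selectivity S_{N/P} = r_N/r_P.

S_{N/P} = r_N/r_P = (k₁·C_M^2)/(k₂·C_M^0.5) = (k₁/k₂)·C_M^1.5.
= (0.253×6.980^2) / (0.345×6.980^0.5) = 12.33/0.9115 = 13.5.
Since the desired path is higher order in M, keeping C_M high (PFR or concentrated feed) favours N.

13.5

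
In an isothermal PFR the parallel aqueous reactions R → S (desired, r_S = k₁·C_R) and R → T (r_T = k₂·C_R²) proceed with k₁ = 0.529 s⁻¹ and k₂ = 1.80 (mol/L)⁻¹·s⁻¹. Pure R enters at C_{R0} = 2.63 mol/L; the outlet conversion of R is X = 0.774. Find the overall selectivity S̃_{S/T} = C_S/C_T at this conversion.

C_R = C_{R0}(1−X) = 0.5944 mol/L.
Along a PFR/batch, dC_S/dC_R = −r_S/(r_S+r_T) = −k₁/(k₁+k₂·C_R).
Integrating from C_{R0} to C_R: C_S = (0.529/1.80)·ln[(0.529+1.80·2.63)/(0.529+1.80·0.594)] = 0.2939·ln(5.263/1.599) = 0.3501 mol/L.
C_T = (C_{R0}−C_R)−C_S = 1.685 mol/L; S̃_{S/T} = 0.3501/1.685 = 0.208.

0.208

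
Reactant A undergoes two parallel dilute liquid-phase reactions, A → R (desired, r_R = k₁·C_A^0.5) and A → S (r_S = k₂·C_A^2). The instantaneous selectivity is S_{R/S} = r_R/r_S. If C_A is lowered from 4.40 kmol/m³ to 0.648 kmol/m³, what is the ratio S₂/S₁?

S_{R/S} = (k₁/k₂)·C_A^-1.5, so S₂/S₁ = (C_{A,2}/C_{A,1})^-1.5.
= (0.648/4.40)^(-1.5) = (0.1473)^(-1.5) = 17.7.

17.7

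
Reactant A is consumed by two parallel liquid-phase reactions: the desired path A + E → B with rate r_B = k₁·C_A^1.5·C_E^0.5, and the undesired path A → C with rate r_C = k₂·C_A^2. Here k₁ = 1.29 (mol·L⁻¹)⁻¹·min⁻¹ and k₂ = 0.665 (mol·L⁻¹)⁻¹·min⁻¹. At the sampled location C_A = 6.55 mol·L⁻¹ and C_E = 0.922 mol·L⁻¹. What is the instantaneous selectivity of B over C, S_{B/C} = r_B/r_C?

0.728

S_{B/C} = r_B/r_C = (k₁·C_A^1.5·C_E^0.5)/(k₂·C_A^2) = (k₁/k₂)·C_A^-0.5·C_E^0.5.
= (1.29×6.550^1.5×0.9220^0.5) / (0.665×6.550^2) = 20.76/28.53 = 0.728.
The undesired path is higher order in A, so low C_A (CSTR or dilute feed) favours B.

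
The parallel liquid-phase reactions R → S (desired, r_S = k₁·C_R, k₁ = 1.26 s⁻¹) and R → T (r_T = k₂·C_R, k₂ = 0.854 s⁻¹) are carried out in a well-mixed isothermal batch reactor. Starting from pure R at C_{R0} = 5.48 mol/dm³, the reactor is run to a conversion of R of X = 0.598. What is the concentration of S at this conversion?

C_R = C_{R0}(1−X) = 2.203 mol/dm³.
Both paths are first order in R, so the instantaneous fraction to S is constant: dC_S/d(−C_R) = k₁/(k₁+k₂) = 0.5960.
C_S = 0.5960·(C_{R0}−C_R) = 0.5960×3.277 = 1.95 mol/dm³.

1.95 mol/dm³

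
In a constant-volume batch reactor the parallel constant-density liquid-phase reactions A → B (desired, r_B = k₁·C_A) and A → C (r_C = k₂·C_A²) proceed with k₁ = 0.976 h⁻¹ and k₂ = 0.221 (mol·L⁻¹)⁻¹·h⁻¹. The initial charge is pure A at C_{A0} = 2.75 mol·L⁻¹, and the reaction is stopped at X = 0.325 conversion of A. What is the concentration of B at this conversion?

C_A = C_{A0}(1−X) = 1.856 mol·L⁻¹.
Along a PFR/batch, dC_B/dC_A = −r_B/(r_B+r_C) = −k₁/(k₁+k₂·C_A).
Integrating from C_{A0} to C_A: C_B = (0.976/0.221)·ln[(0.976+0.221·2.75)/(0.976+0.221·1.86)] = 4.416·ln(1.584/1.386) = 0.5883 mol·L⁻¹.

0.588 mol·L⁻¹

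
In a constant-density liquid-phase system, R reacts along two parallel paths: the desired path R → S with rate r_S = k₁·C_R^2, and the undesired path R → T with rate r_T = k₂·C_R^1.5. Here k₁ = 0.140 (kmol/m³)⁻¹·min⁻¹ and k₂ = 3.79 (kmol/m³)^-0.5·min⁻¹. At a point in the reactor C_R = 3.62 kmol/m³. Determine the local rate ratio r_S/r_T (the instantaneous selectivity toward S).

0.0703

S_{S/T} = r_S/r_T = (k₁·C_R^2)/(k₂·C_R^1.5) = (k₁/k₂)·C_R^0.5.
= (0.140×3.620^2) / (3.79×3.620^1.5) = 1.835/26.10 = 0.0703.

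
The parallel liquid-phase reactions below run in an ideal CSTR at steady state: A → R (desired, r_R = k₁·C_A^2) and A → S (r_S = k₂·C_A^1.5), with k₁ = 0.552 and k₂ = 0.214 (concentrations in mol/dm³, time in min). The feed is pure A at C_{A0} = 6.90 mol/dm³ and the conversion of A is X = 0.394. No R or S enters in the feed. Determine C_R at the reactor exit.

2.29 mol/dm³

Exit C_A = C_{A0}(1−X) = 6.90×0.606 = 4.181 mol/dm³.
In a CSTR the entire volume is at exit conditions, so r_R = 0.552×4.181^2 = 9.651 and r_S = 0.214×4.181^1.5 = 1.830.
Fraction of consumed A going to R: r_R/(r_R+r_S) = 0.8406.
C_R = 0.8406·C_{A0}·X = 0.8406×6.90×0.394 = 2.29 mol/dm³.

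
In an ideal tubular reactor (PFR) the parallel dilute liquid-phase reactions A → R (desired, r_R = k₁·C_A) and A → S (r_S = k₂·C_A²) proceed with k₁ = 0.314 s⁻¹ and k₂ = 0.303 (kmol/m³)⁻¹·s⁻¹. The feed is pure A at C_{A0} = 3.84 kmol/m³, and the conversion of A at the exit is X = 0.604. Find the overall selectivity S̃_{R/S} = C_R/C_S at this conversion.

C_A = C_{A0}(1−X) = 1.521 kmol/m³.
Along a PFR/batch, dC_R/dC_A = −r_R/(r_R+r_S) = −k₁/(k₁+k₂·C_A).
Integrating from C_{A0} to C_A: C_R = (0.314/0.303)·ln[(0.314+0.303·3.84)/(0.314+0.303·1.52)] = 1.036·ln(1.478/0.7748) = 0.6690 kmol/m³.
C_S = (C_{A0}−C_A)−C_R = 1.650 kmol/m³; S̃_{R/S} = 0.6690/1.650 = 0.405.

0.405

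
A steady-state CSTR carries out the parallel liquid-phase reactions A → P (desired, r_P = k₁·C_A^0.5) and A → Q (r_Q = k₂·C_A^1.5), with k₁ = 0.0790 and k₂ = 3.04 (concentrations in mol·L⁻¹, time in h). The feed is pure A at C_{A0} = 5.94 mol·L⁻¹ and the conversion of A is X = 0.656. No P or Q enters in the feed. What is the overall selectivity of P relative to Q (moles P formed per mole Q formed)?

0.0127

Exit C_A = C_{A0}(1−X) = 5.94×0.344 = 2.043 mol·L⁻¹.
In a CSTR the entire volume is at exit conditions, so r_P = 0.0790×2.043^0.5 = 0.1129 and r_Q = 3.04×2.043^1.5 = 8.880.
Overall selectivity = C_P/C_Q = r_Pτ/(r_Qτ) = r_P/r_Q = 0.0127.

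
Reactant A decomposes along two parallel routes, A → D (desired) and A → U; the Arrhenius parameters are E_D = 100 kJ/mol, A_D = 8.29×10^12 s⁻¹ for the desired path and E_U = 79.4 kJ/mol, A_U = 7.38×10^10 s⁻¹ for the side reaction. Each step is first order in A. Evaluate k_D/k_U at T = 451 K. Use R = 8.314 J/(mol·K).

k_D/k_U = (A_D/A_U)·exp[−(E_D−E_U)/(RT)] = (A_D/A_U)·exp[(E_U−E_D)/(RT)].
(E_U−E_D)/(RT) = (79.4−100)×10³/(8.314×451) = -20600/3750 = -5.494.
k_D/k_U = (8.29×10^12/7.38×10^10)·exp(-5.494) = 112.3 × 0.004112 = 0.462.
Since E_D > E_U, raising the temperature improves selectivity toward D.

0.462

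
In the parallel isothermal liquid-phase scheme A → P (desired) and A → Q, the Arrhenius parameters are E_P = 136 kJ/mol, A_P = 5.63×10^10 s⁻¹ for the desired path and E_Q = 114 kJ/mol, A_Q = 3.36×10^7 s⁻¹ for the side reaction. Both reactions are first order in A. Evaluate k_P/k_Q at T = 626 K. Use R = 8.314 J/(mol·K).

24.5

Since both paths have the same order in A, the concentration cancels and S_{P/Q} = k_P/k_Q = (A_P/A_Q)·exp[(E_Q−E_P)/(RT)].
(E_Q−E_P)/(RT) = (114−136)×10³/(8.314×626) = -22000/5205 = -4.227.
k_P/k_Q = (5.63×10^10/3.36×10^7)·exp(-4.227) = 1676 × 0.01460 = 24.5.
Since E_P > E_Q, raising the temperature improves selectivity toward P.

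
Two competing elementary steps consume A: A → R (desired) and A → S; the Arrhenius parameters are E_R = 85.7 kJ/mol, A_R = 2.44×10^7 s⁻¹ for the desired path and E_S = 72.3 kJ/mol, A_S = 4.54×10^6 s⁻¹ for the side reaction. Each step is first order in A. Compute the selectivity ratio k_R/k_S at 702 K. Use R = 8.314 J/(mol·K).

0.541

k_R/k_S = (A_R/A_S)·exp[−(E_R−E_S)/(RT)] = (A_R/A_S)·exp[(E_S−E_R)/(RT)].
(E_S−E_R)/(RT) = (72.3−85.7)×10³/(8.314×702) = -13400/5836 = -2.296.
k_R/k_S = (2.44×10^7/4.54×10^6)·exp(-2.296) = 5.374 × 0.1007 = 0.541.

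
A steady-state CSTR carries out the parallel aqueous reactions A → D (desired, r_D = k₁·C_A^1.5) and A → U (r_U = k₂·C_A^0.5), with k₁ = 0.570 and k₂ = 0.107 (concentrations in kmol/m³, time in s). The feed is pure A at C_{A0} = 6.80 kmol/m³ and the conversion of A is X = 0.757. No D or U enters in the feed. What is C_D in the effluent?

4.62 kmol/m³

Exit C_A = C_{A0}(1−X) = 6.80×0.243 = 1.652 kmol/m³.
A CSTR operates uniformly at the exit composition, giving r_D = 1.211 and r_U = 0.1375 (each k·C_A^n at C_A = 1.652).
Fraction of consumed A going to D: r_D/(r_D+r_U) = 0.8980.
C_D = 0.8980·C_{A0}·X = 0.8980×6.80×0.757 = 4.62 kmol/m³.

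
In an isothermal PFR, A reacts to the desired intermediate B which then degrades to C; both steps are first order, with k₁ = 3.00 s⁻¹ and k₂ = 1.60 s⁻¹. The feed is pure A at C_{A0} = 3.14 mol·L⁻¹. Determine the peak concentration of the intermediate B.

At the optimum, C_{B,max}/C_{A0} = (k₁/k₂)^[k₂/(k₂−k₁)].
= (3.00/1.60)^(1.60/(1.60−3.00)) = (1.875)^(-1.143) = 0.4875.
C_{B,max} = 0.4875×3.14 = 1.53 mol·L⁻¹.

1.53 mol·L⁻¹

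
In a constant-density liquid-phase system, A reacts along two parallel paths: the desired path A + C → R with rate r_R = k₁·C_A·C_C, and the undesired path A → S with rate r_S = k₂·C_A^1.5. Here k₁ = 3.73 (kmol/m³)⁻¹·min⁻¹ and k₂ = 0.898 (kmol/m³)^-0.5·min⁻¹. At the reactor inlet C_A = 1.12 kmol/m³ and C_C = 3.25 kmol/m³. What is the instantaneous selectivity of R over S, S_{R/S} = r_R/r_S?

12.8

S_{R/S} = r_R/r_S = (k₁·C_A·C_C)/(k₂·C_A^1.5) = (k₁/k₂)·C_A^-0.5·C_C.
= (3.73×1.120×3.250) / (0.898×1.120^1.5) = 13.58/1.064 = 12.8.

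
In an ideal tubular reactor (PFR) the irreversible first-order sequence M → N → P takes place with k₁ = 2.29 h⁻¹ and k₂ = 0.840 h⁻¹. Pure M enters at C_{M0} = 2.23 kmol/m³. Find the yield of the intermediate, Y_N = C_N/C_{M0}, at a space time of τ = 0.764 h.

0.557

For first-order series with pure M initially, C_N(τ) = k₁C_{M0}/(k₂−k₁)·(e^(−k₁τ) − e^(−k₂τ)).
e^(−k₁τ) = e^(−2.29×0.764) = e^(−1.750) = 0.1739; e^(−k₂τ) = e^(−0.6418) = 0.5264.
C_N = 2.29×2.23/(0.840−2.29) × (0.1739−0.5264) = (-3.522)×(-0.3525) = 1.242 kmol/m³.
Y_N = C_N/C_{M0} = 1.242/2.23 = 0.557.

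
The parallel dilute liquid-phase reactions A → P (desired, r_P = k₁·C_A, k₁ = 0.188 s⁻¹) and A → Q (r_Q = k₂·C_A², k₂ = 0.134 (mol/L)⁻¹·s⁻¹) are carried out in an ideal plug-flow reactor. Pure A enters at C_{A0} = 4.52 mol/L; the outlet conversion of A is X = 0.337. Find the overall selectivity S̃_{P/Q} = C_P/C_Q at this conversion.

0.377

C_A = C_{A0}(1−X) = 2.997 mol/L.
Along a PFR/batch, dC_P/dC_A = −r_P/(r_P+r_Q) = −k₁/(k₁+k₂·C_A).
Integrating from C_{A0} to C_A: C_P = (0.188/0.134)·ln[(0.188+0.134·4.52)/(0.188+0.134·3.00)] = 1.403·ln(0.7937/0.5896) = 0.4171 mol/L.
C_Q = (C_{A0}−C_A)−C_P = 1.106 mol/L; S̃_{P/Q} = 0.4171/1.106 = 0.377.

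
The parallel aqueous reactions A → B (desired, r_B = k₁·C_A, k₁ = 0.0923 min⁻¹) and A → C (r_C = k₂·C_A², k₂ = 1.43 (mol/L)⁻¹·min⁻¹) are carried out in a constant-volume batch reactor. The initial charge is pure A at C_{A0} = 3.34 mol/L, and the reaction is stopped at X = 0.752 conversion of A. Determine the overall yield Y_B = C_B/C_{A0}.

0.0259

C_A = C_{A0}(1−X) = 0.8283 mol/L.
Along a PFR/batch, dC_B/dC_A = −r_B/(r_B+r_C) = −k₁/(k₁+k₂·C_A).
Integrating from C_{A0} to C_A: C_B = (0.0923/1.43)·ln[(0.0923+1.43·3.34)/(0.0923+1.43·0.828)] = 0.06455·ln(4.868/1.277) = 0.08639 mol/L.
Y_B = C_B/C_{A0} = 0.08639/3.34 = 0.0259.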